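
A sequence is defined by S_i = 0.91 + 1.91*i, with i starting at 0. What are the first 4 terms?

This is an arithmetic sequence.
i=0: S_0 = 0.91 + 1.91*0 = 0.91
i=1: S_1 = 0.91 + 1.91*1 = 2.82
i=2: S_2 = 0.91 + 1.91*2 = 4.73
i=3: S_3 = 0.91 + 1.91*3 = 6.64
The first 4 terms are: [0.91, 2.82, 4.73, 6.64]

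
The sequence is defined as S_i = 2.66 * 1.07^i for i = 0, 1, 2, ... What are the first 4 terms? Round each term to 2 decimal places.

This is a geometric sequence.
i=0: S_0 = 2.66 * 1.07^0 = 2.66
i=1: S_1 = 2.66 * 1.07^1 ≈ 2.85
i=2: S_2 = 2.66 * 1.07^2 ≈ 3.05
i=3: S_3 = 2.66 * 1.07^3 ≈ 3.26
The first 4 terms are: [2.66, 2.85, 3.05, 3.26]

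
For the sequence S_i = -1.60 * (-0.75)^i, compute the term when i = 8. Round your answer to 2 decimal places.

S_8 = -1.6 * (-0.75)^8 ≈ -1.6 * 0.1001 ≈ -0.16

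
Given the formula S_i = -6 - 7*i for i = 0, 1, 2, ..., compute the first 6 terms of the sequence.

This is an arithmetic sequence.
i=0: S_0 = -6 + -7*0 = -6
i=1: S_1 = -6 + -7*1 = -13
i=2: S_2 = -6 + -7*2 = -20
i=3: S_3 = -6 + -7*3 = -27
i=4: S_4 = -6 + -7*4 = -34
i=5: S_5 = -6 + -7*5 = -41
The first 6 terms are: [-6, -13, -20, -27, -34, -41]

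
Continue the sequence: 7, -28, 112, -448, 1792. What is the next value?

Ratios: -28 / 7 = -4.0
This is a geometric sequence with common ratio r = -4.
Next term = 1792 * -4 = -7168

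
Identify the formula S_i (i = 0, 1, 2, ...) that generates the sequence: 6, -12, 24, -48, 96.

Check ratios: -12 / 6 = -2.0
Common ratio r = -2.
First term a = 6.
Formula: S_i = 6 * (-2)^i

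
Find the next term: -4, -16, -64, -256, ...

Ratios: -16 / -4 = 4.0
This is a geometric sequence with common ratio r = 4.
Next term = -256 * 4 = -1024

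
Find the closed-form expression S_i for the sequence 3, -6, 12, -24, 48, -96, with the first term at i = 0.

Check ratios: -6 / 3 = -2.0
Common ratio r = -2.
First term a = 3.
Formula: S_i = 3 * (-2)^i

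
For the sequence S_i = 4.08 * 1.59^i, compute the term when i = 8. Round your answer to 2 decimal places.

S_8 = 4.08 * 1.59^8 ≈ 4.08 * 40.8486 ≈ 166.66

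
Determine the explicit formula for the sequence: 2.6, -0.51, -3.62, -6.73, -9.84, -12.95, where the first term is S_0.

Check differences: -0.51 - 2.6 = -3.11
-3.62 - -0.51 = -3.11
Common difference d = -3.11.
First term a = 2.6.
Formula: S_i = 2.60 - 3.11*i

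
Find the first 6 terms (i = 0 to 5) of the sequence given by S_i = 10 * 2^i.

This is a geometric sequence.
i=0: S_0 = 10 * 2^0 = 10
i=1: S_1 = 10 * 2^1 = 20
i=2: S_2 = 10 * 2^2 = 40
i=3: S_3 = 10 * 2^3 = 80
i=4: S_4 = 10 * 2^4 = 160
i=5: S_5 = 10 * 2^5 = 320
The first 6 terms are: [10, 20, 40, 80, 160, 320]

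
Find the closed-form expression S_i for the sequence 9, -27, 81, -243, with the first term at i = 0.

Check ratios: -27 / 9 = -3.0
Common ratio r = -3.
First term a = 9.
Formula: S_i = 9 * (-3)^i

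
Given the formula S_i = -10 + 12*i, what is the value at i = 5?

S_5 = -10 + 12*5 = -10 + 60 = 50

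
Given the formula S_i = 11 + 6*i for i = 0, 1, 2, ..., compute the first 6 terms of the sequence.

This is an arithmetic sequence.
i=0: S_0 = 11 + 6*0 = 11
i=1: S_1 = 11 + 6*1 = 17
i=2: S_2 = 11 + 6*2 = 23
i=3: S_3 = 11 + 6*3 = 29
i=4: S_4 = 11 + 6*4 = 35
i=5: S_5 = 11 + 6*5 = 41
The first 6 terms are: [11, 17, 23, 29, 35, 41]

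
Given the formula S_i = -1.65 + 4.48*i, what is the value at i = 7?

S_7 = -1.65 + 4.48*7 = -1.65 + 31.36 = 29.71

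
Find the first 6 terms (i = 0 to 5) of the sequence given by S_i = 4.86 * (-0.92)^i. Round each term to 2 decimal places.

This is a geometric sequence.
i=0: S_0 = 4.86 * (-0.92)^0 = 4.86
i=1: S_1 = 4.86 * (-0.92)^1 ≈ -4.47
i=2: S_2 = 4.86 * (-0.92)^2 ≈ 4.11
i=3: S_3 = 4.86 * (-0.92)^3 ≈ -3.78
i=4: S_4 = 4.86 * (-0.92)^4 ≈ 3.48
i=5: S_5 = 4.86 * (-0.92)^5 ≈ -3.2
The first 6 terms are: [4.86, -4.47, 4.11, -3.78, 3.48, -3.2]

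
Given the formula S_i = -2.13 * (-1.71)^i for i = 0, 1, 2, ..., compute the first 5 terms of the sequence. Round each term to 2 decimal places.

This is a geometric sequence.
i=0: S_0 = -2.13 * (-1.71)^0 = -2.13
i=1: S_1 = -2.13 * (-1.71)^1 ≈ 3.64
i=2: S_2 = -2.13 * (-1.71)^2 ≈ -6.23
i=3: S_3 = -2.13 * (-1.71)^3 ≈ 10.65
i=4: S_4 = -2.13 * (-1.71)^4 ≈ -18.21
The first 5 terms are: [-2.13, 3.64, -6.23, 10.65, -18.21]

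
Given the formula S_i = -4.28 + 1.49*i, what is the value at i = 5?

S_5 = -4.28 + 1.49*5 = -4.28 + 7.45 = 3.17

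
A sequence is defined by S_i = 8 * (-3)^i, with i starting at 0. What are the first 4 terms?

This is a geometric sequence.
i=0: S_0 = 8 * (-3)^0 = 8
i=1: S_1 = 8 * (-3)^1 = -24
i=2: S_2 = 8 * (-3)^2 = 72
i=3: S_3 = 8 * (-3)^3 = -216
The first 4 terms are: [8, -24, 72, -216]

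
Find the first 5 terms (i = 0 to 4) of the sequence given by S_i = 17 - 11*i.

This is an arithmetic sequence.
i=0: S_0 = 17 + -11*0 = 17
i=1: S_1 = 17 + -11*1 = 6
i=2: S_2 = 17 + -11*2 = -5
i=3: S_3 = 17 + -11*3 = -16
i=4: S_4 = 17 + -11*4 = -27
The first 5 terms are: [17, 6, -5, -16, -27]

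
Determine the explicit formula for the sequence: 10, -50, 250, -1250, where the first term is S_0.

Check ratios: -50 / 10 = -5.0
Common ratio r = -5.
First term a = 10.
Formula: S_i = 10 * (-5)^i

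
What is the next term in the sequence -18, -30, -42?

Differences: -30 - -18 = -12
This is an arithmetic sequence with common difference d = -12.
Next term = -42 + -12 = -54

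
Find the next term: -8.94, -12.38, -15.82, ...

Differences: -12.38 - -8.94 = -3.44
This is an arithmetic sequence with common difference d = -3.44.
Next term = -15.82 + -3.44 = -19.26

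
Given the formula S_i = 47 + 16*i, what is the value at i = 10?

S_10 = 47 + 16*10 = 47 + 160 = 207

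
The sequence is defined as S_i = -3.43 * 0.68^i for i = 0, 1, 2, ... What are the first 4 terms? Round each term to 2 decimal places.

This is a geometric sequence.
i=0: S_0 = -3.43 * 0.68^0 = -3.43
i=1: S_1 = -3.43 * 0.68^1 ≈ -2.33
i=2: S_2 = -3.43 * 0.68^2 ≈ -1.59
i=3: S_3 = -3.43 * 0.68^3 ≈ -1.08
The first 4 terms are: [-3.43, -2.33, -1.59, -1.08]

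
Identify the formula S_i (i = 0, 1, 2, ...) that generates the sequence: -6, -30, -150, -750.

Check ratios: -30 / -6 = 5.0
Common ratio r = 5.
First term a = -6.
Formula: S_i = -6 * 5^i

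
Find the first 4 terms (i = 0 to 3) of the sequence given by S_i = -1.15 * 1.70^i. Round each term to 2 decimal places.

This is a geometric sequence.
i=0: S_0 = -1.15 * 1.7^0 = -1.15
i=1: S_1 = -1.15 * 1.7^1 ≈ -1.96
i=2: S_2 = -1.15 * 1.7^2 ≈ -3.32
i=3: S_3 = -1.15 * 1.7^3 ≈ -5.65
The first 4 terms are: [-1.15, -1.96, -3.32, -5.65]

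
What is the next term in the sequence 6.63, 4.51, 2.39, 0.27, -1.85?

Differences: 4.51 - 6.63 = -2.12
This is an arithmetic sequence with common difference d = -2.12.
Next term = -1.85 + -2.12 = -3.97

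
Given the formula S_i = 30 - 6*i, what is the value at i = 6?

S_6 = 30 + -6*6 = 30 + -36 = -6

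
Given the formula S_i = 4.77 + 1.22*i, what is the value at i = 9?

S_9 = 4.77 + 1.22*9 = 4.77 + 10.98 = 15.75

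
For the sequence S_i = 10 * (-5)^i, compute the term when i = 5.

S_5 = 10 * (-5)^5 = 10 * -3125 = -31250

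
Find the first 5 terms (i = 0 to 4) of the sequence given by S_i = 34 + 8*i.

This is an arithmetic sequence.
i=0: S_0 = 34 + 8*0 = 34
i=1: S_1 = 34 + 8*1 = 42
i=2: S_2 = 34 + 8*2 = 50
i=3: S_3 = 34 + 8*3 = 58
i=4: S_4 = 34 + 8*4 = 66
The first 5 terms are: [34, 42, 50, 58, 66]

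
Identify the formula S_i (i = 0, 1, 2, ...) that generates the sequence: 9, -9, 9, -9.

Check ratios: -9 / 9 = -1.0
Common ratio r = -1.
First term a = 9.
Formula: S_i = 9 * (-1)^i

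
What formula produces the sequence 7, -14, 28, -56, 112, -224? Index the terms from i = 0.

Check ratios: -14 / 7 = -2.0
Common ratio r = -2.
First term a = 7.
Formula: S_i = 7 * (-2)^i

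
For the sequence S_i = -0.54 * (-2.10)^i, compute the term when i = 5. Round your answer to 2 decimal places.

S_5 = -0.54 * (-2.1)^5 ≈ -0.54 * -40.841 ≈ 22.05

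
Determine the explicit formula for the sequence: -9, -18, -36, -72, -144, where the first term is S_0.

Check ratios: -18 / -9 = 2.0
Common ratio r = 2.
First term a = -9.
Formula: S_i = -9 * 2^i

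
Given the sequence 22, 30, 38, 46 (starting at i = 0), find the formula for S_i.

Check differences: 30 - 22 = 8
38 - 30 = 8
Common difference d = 8.
First term a = 22.
Formula: S_i = 22 + 8*i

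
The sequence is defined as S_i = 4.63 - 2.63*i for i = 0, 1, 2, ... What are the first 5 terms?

This is an arithmetic sequence.
i=0: S_0 = 4.63 + -2.63*0 = 4.63
i=1: S_1 = 4.63 + -2.63*1 = 2.0
i=2: S_2 = 4.63 + -2.63*2 = -0.63
i=3: S_3 = 4.63 + -2.63*3 = -3.26
i=4: S_4 = 4.63 + -2.63*4 = -5.89
The first 5 terms are: [4.63, 2.0, -0.63, -3.26, -5.89]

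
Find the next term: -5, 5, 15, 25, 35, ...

Differences: 5 - -5 = 10
This is an arithmetic sequence with common difference d = 10.
Next term = 35 + 10 = 45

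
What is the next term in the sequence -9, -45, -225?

Ratios: -45 / -9 = 5.0
This is a geometric sequence with common ratio r = 5.
Next term = -225 * 5 = -1125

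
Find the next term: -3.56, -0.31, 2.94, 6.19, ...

Differences: -0.31 - -3.56 = 3.25
This is an arithmetic sequence with common difference d = 3.25.
Next term = 6.19 + 3.25 = 9.44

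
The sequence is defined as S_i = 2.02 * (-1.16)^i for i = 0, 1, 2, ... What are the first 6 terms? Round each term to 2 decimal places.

This is a geometric sequence.
i=0: S_0 = 2.02 * (-1.16)^0 = 2.02
i=1: S_1 = 2.02 * (-1.16)^1 ≈ -2.34
i=2: S_2 = 2.02 * (-1.16)^2 ≈ 2.72
i=3: S_3 = 2.02 * (-1.16)^3 ≈ -3.15
i=4: S_4 = 2.02 * (-1.16)^4 ≈ 3.66
i=5: S_5 = 2.02 * (-1.16)^5 ≈ -4.24
The first 6 terms are: [2.02, -2.34, 2.72, -3.15, 3.66, -4.24]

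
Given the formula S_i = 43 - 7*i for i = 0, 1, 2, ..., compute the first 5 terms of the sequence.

This is an arithmetic sequence.
i=0: S_0 = 43 + -7*0 = 43
i=1: S_1 = 43 + -7*1 = 36
i=2: S_2 = 43 + -7*2 = 29
i=3: S_3 = 43 + -7*3 = 22
i=4: S_4 = 43 + -7*4 = 15
The first 5 terms are: [43, 36, 29, 22, 15]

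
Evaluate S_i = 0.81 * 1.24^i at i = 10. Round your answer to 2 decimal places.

S_10 = 0.81 * 1.24^10 ≈ 0.81 * 8.5944 ≈ 6.96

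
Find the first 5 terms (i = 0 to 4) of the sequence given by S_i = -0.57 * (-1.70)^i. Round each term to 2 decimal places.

This is a geometric sequence.
i=0: S_0 = -0.57 * (-1.7)^0 = -0.57
i=1: S_1 = -0.57 * (-1.7)^1 ≈ 0.97
i=2: S_2 = -0.57 * (-1.7)^2 ≈ -1.65
i=3: S_3 = -0.57 * (-1.7)^3 ≈ 2.8
i=4: S_4 = -0.57 * (-1.7)^4 ≈ -4.76
The first 5 terms are: [-0.57, 0.97, -1.65, 2.8, -4.76]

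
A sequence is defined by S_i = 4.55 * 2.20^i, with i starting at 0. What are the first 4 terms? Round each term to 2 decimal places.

This is a geometric sequence.
i=0: S_0 = 4.55 * 2.2^0 = 4.55
i=1: S_1 = 4.55 * 2.2^1 = 10.01
i=2: S_2 = 4.55 * 2.2^2 ≈ 22.02
i=3: S_3 = 4.55 * 2.2^3 ≈ 48.45
The first 4 terms are: [4.55, 10.01, 22.02, 48.45]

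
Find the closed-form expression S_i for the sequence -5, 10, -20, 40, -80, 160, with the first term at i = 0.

Check ratios: 10 / -5 = -2.0
Common ratio r = -2.
First term a = -5.
Formula: S_i = -5 * (-2)^i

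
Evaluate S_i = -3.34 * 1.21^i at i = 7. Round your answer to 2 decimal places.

S_7 = -3.34 * 1.21^7 ≈ -3.34 * 3.7975 ≈ -12.68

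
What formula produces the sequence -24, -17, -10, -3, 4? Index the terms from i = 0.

Check differences: -17 - -24 = 7
-10 - -17 = 7
Common difference d = 7.
First term a = -24.
Formula: S_i = -24 + 7*i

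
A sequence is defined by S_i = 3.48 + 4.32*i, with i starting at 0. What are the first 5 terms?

This is an arithmetic sequence.
i=0: S_0 = 3.48 + 4.32*0 = 3.48
i=1: S_1 = 3.48 + 4.32*1 = 7.8
i=2: S_2 = 3.48 + 4.32*2 = 12.12
i=3: S_3 = 3.48 + 4.32*3 = 16.44
i=4: S_4 = 3.48 + 4.32*4 = 20.76
The first 5 terms are: [3.48, 7.8, 12.12, 16.44, 20.76]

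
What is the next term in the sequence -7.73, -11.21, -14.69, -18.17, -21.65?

Differences: -11.21 - -7.73 = -3.48
This is an arithmetic sequence with common difference d = -3.48.
Next term = -21.65 + -3.48 = -25.13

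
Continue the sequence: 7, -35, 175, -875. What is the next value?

Ratios: -35 / 7 = -5.0
This is a geometric sequence with common ratio r = -5.
Next term = -875 * -5 = 4375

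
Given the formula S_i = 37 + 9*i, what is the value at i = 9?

S_9 = 37 + 9*9 = 37 + 81 = 118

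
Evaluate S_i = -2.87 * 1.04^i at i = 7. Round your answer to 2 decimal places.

S_7 = -2.87 * 1.04^7 ≈ -2.87 * 1.3159 ≈ -3.78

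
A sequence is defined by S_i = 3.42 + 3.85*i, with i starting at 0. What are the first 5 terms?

This is an arithmetic sequence.
i=0: S_0 = 3.42 + 3.85*0 = 3.42
i=1: S_1 = 3.42 + 3.85*1 = 7.27
i=2: S_2 = 3.42 + 3.85*2 = 11.12
i=3: S_3 = 3.42 + 3.85*3 = 14.97
i=4: S_4 = 3.42 + 3.85*4 = 18.82
The first 5 terms are: [3.42, 7.27, 11.12, 14.97, 18.82]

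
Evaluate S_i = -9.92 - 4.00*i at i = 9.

S_9 = -9.92 + -4.0*9 = -9.92 + -36.0 = -45.92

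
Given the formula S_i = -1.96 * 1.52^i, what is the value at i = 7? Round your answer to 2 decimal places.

S_7 = -1.96 * 1.52^7 ≈ -1.96 * 18.7458 ≈ -36.74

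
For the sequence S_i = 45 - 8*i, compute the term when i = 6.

S_6 = 45 + -8*6 = 45 + -48 = -3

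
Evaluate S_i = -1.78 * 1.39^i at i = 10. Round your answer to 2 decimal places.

S_10 = -1.78 * 1.39^10 ≈ -1.78 * 26.9245 ≈ -47.93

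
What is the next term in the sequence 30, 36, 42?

Differences: 36 - 30 = 6
This is an arithmetic sequence with common difference d = 6.
Next term = 42 + 6 = 48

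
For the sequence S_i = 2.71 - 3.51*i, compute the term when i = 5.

S_5 = 2.71 + -3.51*5 = 2.71 + -17.55 = -14.84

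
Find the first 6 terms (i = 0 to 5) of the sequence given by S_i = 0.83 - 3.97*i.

This is an arithmetic sequence.
i=0: S_0 = 0.83 + -3.97*0 = 0.83
i=1: S_1 = 0.83 + -3.97*1 = -3.14
i=2: S_2 = 0.83 + -3.97*2 = -7.11
i=3: S_3 = 0.83 + -3.97*3 = -11.08
i=4: S_4 = 0.83 + -3.97*4 = -15.05
i=5: S_5 = 0.83 + -3.97*5 = -19.02
The first 6 terms are: [0.83, -3.14, -7.11, -11.08, -15.05, -19.02]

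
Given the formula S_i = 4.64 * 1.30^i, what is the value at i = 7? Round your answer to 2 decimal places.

S_7 = 4.64 * 1.3^7 ≈ 4.64 * 6.2749 ≈ 29.12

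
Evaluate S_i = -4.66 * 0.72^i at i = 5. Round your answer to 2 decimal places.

S_5 = -4.66 * 0.72^5 ≈ -4.66 * 0.1935 ≈ -0.9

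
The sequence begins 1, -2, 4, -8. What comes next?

Ratios: -2 / 1 = -2.0
This is a geometric sequence with common ratio r = -2.
Next term = -8 * -2 = 16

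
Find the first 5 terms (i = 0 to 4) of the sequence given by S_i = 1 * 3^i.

This is a geometric sequence.
i=0: S_0 = 1 * 3^0 = 1
i=1: S_1 = 1 * 3^1 = 3
i=2: S_2 = 1 * 3^2 = 9
i=3: S_3 = 1 * 3^3 = 27
i=4: S_4 = 1 * 3^4 = 81
The first 5 terms are: [1, 3, 9, 27, 81]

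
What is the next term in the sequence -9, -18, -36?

Ratios: -18 / -9 = 2.0
This is a geometric sequence with common ratio r = 2.
Next term = -36 * 2 = -72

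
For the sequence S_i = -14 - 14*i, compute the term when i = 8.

S_8 = -14 + -14*8 = -14 + -112 = -126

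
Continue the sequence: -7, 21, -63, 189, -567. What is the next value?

Ratios: 21 / -7 = -3.0
This is a geometric sequence with common ratio r = -3.
Next term = -567 * -3 = 1701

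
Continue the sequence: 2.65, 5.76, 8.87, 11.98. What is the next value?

Differences: 5.76 - 2.65 = 3.11
This is an arithmetic sequence with common difference d = 3.11.
Next term = 11.98 + 3.11 = 15.09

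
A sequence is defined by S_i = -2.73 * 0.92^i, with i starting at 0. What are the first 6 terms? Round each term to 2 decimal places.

This is a geometric sequence.
i=0: S_0 = -2.73 * 0.92^0 = -2.73
i=1: S_1 = -2.73 * 0.92^1 ≈ -2.51
i=2: S_2 = -2.73 * 0.92^2 ≈ -2.31
i=3: S_3 = -2.73 * 0.92^3 ≈ -2.13
i=4: S_4 = -2.73 * 0.92^4 ≈ -1.96
i=5: S_5 = -2.73 * 0.92^5 ≈ -1.8
The first 6 terms are: [-2.73, -2.51, -2.31, -2.13, -1.96, -1.8]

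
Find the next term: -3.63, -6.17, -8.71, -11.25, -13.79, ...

Differences: -6.17 - -3.63 = -2.54
This is an arithmetic sequence with common difference d = -2.54.
Next term = -13.79 + -2.54 = -16.33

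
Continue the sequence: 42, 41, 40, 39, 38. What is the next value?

Differences: 41 - 42 = -1
This is an arithmetic sequence with common difference d = -1.
Next term = 38 + -1 = 37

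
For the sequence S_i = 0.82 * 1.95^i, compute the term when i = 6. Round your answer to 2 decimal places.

S_6 = 0.82 * 1.95^6 ≈ 0.82 * 54.9804 ≈ 45.08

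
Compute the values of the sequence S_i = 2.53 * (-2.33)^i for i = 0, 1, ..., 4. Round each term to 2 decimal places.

This is a geometric sequence.
i=0: S_0 = 2.53 * (-2.33)^0 = 2.53
i=1: S_1 = 2.53 * (-2.33)^1 ≈ -5.89
i=2: S_2 = 2.53 * (-2.33)^2 ≈ 13.74
i=3: S_3 = 2.53 * (-2.33)^3 ≈ -32.0
i=4: S_4 = 2.53 * (-2.33)^4 ≈ 74.57
The first 5 terms are: [2.53, -5.89, 13.74, -32.0, 74.57]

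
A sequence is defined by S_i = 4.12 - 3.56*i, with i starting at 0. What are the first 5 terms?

This is an arithmetic sequence.
i=0: S_0 = 4.12 + -3.56*0 = 4.12
i=1: S_1 = 4.12 + -3.56*1 = 0.56
i=2: S_2 = 4.12 + -3.56*2 = -3.0
i=3: S_3 = 4.12 + -3.56*3 = -6.56
i=4: S_4 = 4.12 + -3.56*4 = -10.12
The first 5 terms are: [4.12, 0.56, -3.0, -6.56, -10.12]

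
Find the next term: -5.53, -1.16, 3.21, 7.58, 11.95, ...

Differences: -1.16 - -5.53 = 4.37
This is an arithmetic sequence with common difference d = 4.37.
Next term = 11.95 + 4.37 = 16.32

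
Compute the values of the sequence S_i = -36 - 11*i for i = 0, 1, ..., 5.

This is an arithmetic sequence.
i=0: S_0 = -36 + -11*0 = -36
i=1: S_1 = -36 + -11*1 = -47
i=2: S_2 = -36 + -11*2 = -58
i=3: S_3 = -36 + -11*3 = -69
i=4: S_4 = -36 + -11*4 = -80
i=5: S_5 = -36 + -11*5 = -91
The first 6 terms are: [-36, -47, -58, -69, -80, -91]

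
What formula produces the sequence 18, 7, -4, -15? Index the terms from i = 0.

Check differences: 7 - 18 = -11
-4 - 7 = -11
Common difference d = -11.
First term a = 18.
Formula: S_i = 18 - 11*i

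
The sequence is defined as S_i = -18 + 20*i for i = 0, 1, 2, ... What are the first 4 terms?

This is an arithmetic sequence.
i=0: S_0 = -18 + 20*0 = -18
i=1: S_1 = -18 + 20*1 = 2
i=2: S_2 = -18 + 20*2 = 22
i=3: S_3 = -18 + 20*3 = 42
The first 4 terms are: [-18, 2, 22, 42]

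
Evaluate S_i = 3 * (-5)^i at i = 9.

S_9 = 3 * (-5)^9 = 3 * -1953125 = -5859375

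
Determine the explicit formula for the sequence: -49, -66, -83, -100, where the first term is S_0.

Check differences: -66 - -49 = -17
-83 - -66 = -17
Common difference d = -17.
First term a = -49.
Formula: S_i = -49 - 17*i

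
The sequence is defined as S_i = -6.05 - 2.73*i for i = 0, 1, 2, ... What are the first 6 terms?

This is an arithmetic sequence.
i=0: S_0 = -6.05 + -2.73*0 = -6.05
i=1: S_1 = -6.05 + -2.73*1 = -8.78
i=2: S_2 = -6.05 + -2.73*2 = -11.51
i=3: S_3 = -6.05 + -2.73*3 = -14.24
i=4: S_4 = -6.05 + -2.73*4 = -16.97
i=5: S_5 = -6.05 + -2.73*5 = -19.7
The first 6 terms are: [-6.05, -8.78, -11.51, -14.24, -16.97, -19.7]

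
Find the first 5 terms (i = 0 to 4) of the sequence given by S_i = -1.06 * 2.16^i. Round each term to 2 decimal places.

This is a geometric sequence.
i=0: S_0 = -1.06 * 2.16^0 = -1.06
i=1: S_1 = -1.06 * 2.16^1 ≈ -2.29
i=2: S_2 = -1.06 * 2.16^2 ≈ -4.95
i=3: S_3 = -1.06 * 2.16^3 ≈ -10.68
i=4: S_4 = -1.06 * 2.16^4 ≈ -23.07
The first 5 terms are: [-1.06, -2.29, -4.95, -10.68, -23.07]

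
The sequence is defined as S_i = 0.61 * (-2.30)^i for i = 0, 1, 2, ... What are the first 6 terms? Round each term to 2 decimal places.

This is a geometric sequence.
i=0: S_0 = 0.61 * (-2.3)^0 = 0.61
i=1: S_1 = 0.61 * (-2.3)^1 ≈ -1.4
i=2: S_2 = 0.61 * (-2.3)^2 ≈ 3.23
i=3: S_3 = 0.61 * (-2.3)^3 ≈ -7.42
i=4: S_4 = 0.61 * (-2.3)^4 ≈ 17.07
i=5: S_5 = 0.61 * (-2.3)^5 ≈ -39.26
The first 6 terms are: [0.61, -1.4, 3.23, -7.42, 17.07, -39.26]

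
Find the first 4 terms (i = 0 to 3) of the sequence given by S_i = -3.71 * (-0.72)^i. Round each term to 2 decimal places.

This is a geometric sequence.
i=0: S_0 = -3.71 * (-0.72)^0 = -3.71
i=1: S_1 = -3.71 * (-0.72)^1 ≈ 2.67
i=2: S_2 = -3.71 * (-0.72)^2 ≈ -1.92
i=3: S_3 = -3.71 * (-0.72)^3 ≈ 1.38
The first 4 terms are: [-3.71, 2.67, -1.92, 1.38]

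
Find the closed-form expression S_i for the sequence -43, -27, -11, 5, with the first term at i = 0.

Check differences: -27 - -43 = 16
-11 - -27 = 16
Common difference d = 16.
First term a = -43.
Formula: S_i = -43 + 16*i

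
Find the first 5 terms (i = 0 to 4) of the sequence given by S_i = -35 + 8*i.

This is an arithmetic sequence.
i=0: S_0 = -35 + 8*0 = -35
i=1: S_1 = -35 + 8*1 = -27
i=2: S_2 = -35 + 8*2 = -19
i=3: S_3 = -35 + 8*3 = -11
i=4: S_4 = -35 + 8*4 = -3
The first 5 terms are: [-35, -27, -19, -11, -3]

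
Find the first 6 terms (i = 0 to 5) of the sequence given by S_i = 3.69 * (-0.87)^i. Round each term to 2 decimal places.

This is a geometric sequence.
i=0: S_0 = 3.69 * (-0.87)^0 = 3.69
i=1: S_1 = 3.69 * (-0.87)^1 ≈ -3.21
i=2: S_2 = 3.69 * (-0.87)^2 ≈ 2.79
i=3: S_3 = 3.69 * (-0.87)^3 ≈ -2.43
i=4: S_4 = 3.69 * (-0.87)^4 ≈ 2.11
i=5: S_5 = 3.69 * (-0.87)^5 ≈ -1.84
The first 6 terms are: [3.69, -3.21, 2.79, -2.43, 2.11, -1.84]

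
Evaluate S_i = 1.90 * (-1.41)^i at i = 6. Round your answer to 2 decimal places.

S_6 = 1.9 * (-1.41)^6 ≈ 1.9 * 7.858 ≈ 14.93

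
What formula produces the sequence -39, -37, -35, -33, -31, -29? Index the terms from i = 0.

Check differences: -37 - -39 = 2
-35 - -37 = 2
Common difference d = 2.
First term a = -39.
Formula: S_i = -39 + 2*i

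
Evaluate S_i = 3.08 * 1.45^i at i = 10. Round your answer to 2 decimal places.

S_10 = 3.08 * 1.45^10 ≈ 3.08 * 41.0847 ≈ 126.54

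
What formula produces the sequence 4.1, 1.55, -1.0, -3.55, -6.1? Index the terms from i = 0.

Check differences: 1.55 - 4.1 = -2.55
-1.0 - 1.55 = -2.55
Common difference d = -2.55.
First term a = 4.1.
Formula: S_i = 4.10 - 2.55*i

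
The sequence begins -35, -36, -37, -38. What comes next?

Differences: -36 - -35 = -1
This is an arithmetic sequence with common difference d = -1.
Next term = -38 + -1 = -39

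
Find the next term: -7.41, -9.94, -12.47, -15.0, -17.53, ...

Differences: -9.94 - -7.41 = -2.53
This is an arithmetic sequence with common difference d = -2.53.
Next term = -17.53 + -2.53 = -20.06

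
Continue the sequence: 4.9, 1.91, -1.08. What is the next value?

Differences: 1.91 - 4.9 = -2.99
This is an arithmetic sequence with common difference d = -2.99.
Next term = -1.08 + -2.99 = -4.07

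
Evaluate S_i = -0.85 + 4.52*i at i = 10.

S_10 = -0.85 + 4.52*10 = -0.85 + 45.2 = 44.35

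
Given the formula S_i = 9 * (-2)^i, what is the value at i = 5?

S_5 = 9 * (-2)^5 = 9 * -32 = -288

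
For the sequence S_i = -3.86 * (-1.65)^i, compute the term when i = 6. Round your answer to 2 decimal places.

S_6 = -3.86 * (-1.65)^6 ≈ -3.86 * 20.1792 ≈ -77.89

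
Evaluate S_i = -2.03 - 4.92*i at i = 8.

S_8 = -2.03 + -4.92*8 = -2.03 + -39.36 = -41.39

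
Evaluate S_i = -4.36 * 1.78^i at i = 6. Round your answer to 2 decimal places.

S_6 = -4.36 * 1.78^6 ≈ -4.36 * 31.8068 ≈ -138.68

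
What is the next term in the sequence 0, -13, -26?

Differences: -13 - 0 = -13
This is an arithmetic sequence with common difference d = -13.
Next term = -26 + -13 = -39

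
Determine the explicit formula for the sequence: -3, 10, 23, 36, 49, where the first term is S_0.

Check differences: 10 - -3 = 13
23 - 10 = 13
Common difference d = 13.
First term a = -3.
Formula: S_i = -3 + 13*i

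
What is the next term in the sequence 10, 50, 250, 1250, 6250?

Ratios: 50 / 10 = 5.0
This is a geometric sequence with common ratio r = 5.
Next term = 6250 * 5 = 31250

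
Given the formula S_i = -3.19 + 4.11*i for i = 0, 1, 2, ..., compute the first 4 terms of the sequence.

This is an arithmetic sequence.
i=0: S_0 = -3.19 + 4.11*0 = -3.19
i=1: S_1 = -3.19 + 4.11*1 = 0.92
i=2: S_2 = -3.19 + 4.11*2 = 5.03
i=3: S_3 = -3.19 + 4.11*3 = 9.14
The first 4 terms are: [-3.19, 0.92, 5.03, 9.14]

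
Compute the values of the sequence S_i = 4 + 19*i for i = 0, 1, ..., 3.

This is an arithmetic sequence.
i=0: S_0 = 4 + 19*0 = 4
i=1: S_1 = 4 + 19*1 = 23
i=2: S_2 = 4 + 19*2 = 42
i=3: S_3 = 4 + 19*3 = 61
The first 4 terms are: [4, 23, 42, 61]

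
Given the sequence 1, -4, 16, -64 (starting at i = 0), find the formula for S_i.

Check ratios: -4 / 1 = -4.0
Common ratio r = -4.
First term a = 1.
Formula: S_i = 1 * (-4)^i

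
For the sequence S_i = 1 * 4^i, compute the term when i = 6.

S_6 = 1 * 4^6 = 1 * 4096 = 4096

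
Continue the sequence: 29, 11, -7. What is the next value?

Differences: 11 - 29 = -18
This is an arithmetic sequence with common difference d = -18.
Next term = -7 + -18 = -25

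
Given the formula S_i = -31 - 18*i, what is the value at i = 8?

S_8 = -31 + -18*8 = -31 + -144 = -175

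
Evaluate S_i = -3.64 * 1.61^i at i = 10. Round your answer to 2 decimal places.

S_10 = -3.64 * 1.61^10 ≈ -3.64 * 117.0196 ≈ -425.95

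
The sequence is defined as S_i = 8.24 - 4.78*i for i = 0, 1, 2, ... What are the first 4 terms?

This is an arithmetic sequence.
i=0: S_0 = 8.24 + -4.78*0 = 8.24
i=1: S_1 = 8.24 + -4.78*1 = 3.46
i=2: S_2 = 8.24 + -4.78*2 = -1.32
i=3: S_3 = 8.24 + -4.78*3 = -6.1
The first 4 terms are: [8.24, 3.46, -1.32, -6.1]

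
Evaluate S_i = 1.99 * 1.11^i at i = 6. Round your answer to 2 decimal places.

S_6 = 1.99 * 1.11^6 ≈ 1.99 * 1.8704 ≈ 3.72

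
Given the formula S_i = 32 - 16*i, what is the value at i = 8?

S_8 = 32 + -16*8 = 32 + -128 = -96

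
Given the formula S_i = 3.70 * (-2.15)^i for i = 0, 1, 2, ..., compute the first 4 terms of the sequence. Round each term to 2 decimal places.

This is a geometric sequence.
i=0: S_0 = 3.7 * (-2.15)^0 = 3.7
i=1: S_1 = 3.7 * (-2.15)^1 ≈ -7.96
i=2: S_2 = 3.7 * (-2.15)^2 ≈ 17.1
i=3: S_3 = 3.7 * (-2.15)^3 ≈ -36.77
The first 4 terms are: [3.7, -7.96, 17.1, -36.77]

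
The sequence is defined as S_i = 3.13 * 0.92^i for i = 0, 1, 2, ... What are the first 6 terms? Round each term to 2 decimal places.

This is a geometric sequence.
i=0: S_0 = 3.13 * 0.92^0 = 3.13
i=1: S_1 = 3.13 * 0.92^1 ≈ 2.88
i=2: S_2 = 3.13 * 0.92^2 ≈ 2.65
i=3: S_3 = 3.13 * 0.92^3 ≈ 2.44
i=4: S_4 = 3.13 * 0.92^4 ≈ 2.24
i=5: S_5 = 3.13 * 0.92^5 ≈ 2.06
The first 6 terms are: [3.13, 2.88, 2.65, 2.44, 2.24, 2.06]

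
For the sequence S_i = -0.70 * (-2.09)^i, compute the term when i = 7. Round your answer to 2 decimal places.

S_7 = -0.7 * (-2.09)^7 ≈ -0.7 * -174.1903 ≈ 121.93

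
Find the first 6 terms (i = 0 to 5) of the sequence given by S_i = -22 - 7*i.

This is an arithmetic sequence.
i=0: S_0 = -22 + -7*0 = -22
i=1: S_1 = -22 + -7*1 = -29
i=2: S_2 = -22 + -7*2 = -36
i=3: S_3 = -22 + -7*3 = -43
i=4: S_4 = -22 + -7*4 = -50
i=5: S_5 = -22 + -7*5 = -57
The first 6 terms are: [-22, -29, -36, -43, -50, -57]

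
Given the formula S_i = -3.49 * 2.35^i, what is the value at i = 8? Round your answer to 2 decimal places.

S_8 = -3.49 * 2.35^8 ≈ -3.49 * 930.1284 ≈ -3246.15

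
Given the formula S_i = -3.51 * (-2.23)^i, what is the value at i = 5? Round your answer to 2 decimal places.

S_5 = -3.51 * (-2.23)^5 ≈ -3.51 * -55.1473 ≈ 193.57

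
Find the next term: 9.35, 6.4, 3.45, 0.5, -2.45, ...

Differences: 6.4 - 9.35 = -2.95
This is an arithmetic sequence with common difference d = -2.95.
Next term = -2.45 + -2.95 = -5.4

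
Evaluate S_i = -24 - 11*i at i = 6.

S_6 = -24 + -11*6 = -24 + -66 = -90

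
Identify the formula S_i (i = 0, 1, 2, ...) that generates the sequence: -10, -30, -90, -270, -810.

Check ratios: -30 / -10 = 3.0
Common ratio r = 3.
First term a = -10.
Formula: S_i = -10 * 3^i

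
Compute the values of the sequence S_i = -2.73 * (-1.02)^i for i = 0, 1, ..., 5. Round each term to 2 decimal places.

This is a geometric sequence.
i=0: S_0 = -2.73 * (-1.02)^0 = -2.73
i=1: S_1 = -2.73 * (-1.02)^1 ≈ 2.78
i=2: S_2 = -2.73 * (-1.02)^2 ≈ -2.84
i=3: S_3 = -2.73 * (-1.02)^3 ≈ 2.9
i=4: S_4 = -2.73 * (-1.02)^4 ≈ -2.96
i=5: S_5 = -2.73 * (-1.02)^5 ≈ 3.01
The first 6 terms are: [-2.73, 2.78, -2.84, 2.9, -2.96, 3.01]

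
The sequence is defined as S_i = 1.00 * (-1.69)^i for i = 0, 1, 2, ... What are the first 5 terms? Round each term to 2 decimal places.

This is a geometric sequence.
i=0: S_0 = 1.0 * (-1.69)^0 = 1.0
i=1: S_1 = 1.0 * (-1.69)^1 = -1.69
i=2: S_2 = 1.0 * (-1.69)^2 ≈ 2.86
i=3: S_3 = 1.0 * (-1.69)^3 ≈ -4.83
i=4: S_4 = 1.0 * (-1.69)^4 ≈ 8.16
The first 5 terms are: [1.0, -1.69, 2.86, -4.83, 8.16]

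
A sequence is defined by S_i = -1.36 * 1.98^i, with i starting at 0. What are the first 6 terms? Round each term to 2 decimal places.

This is a geometric sequence.
i=0: S_0 = -1.36 * 1.98^0 = -1.36
i=1: S_1 = -1.36 * 1.98^1 ≈ -2.69
i=2: S_2 = -1.36 * 1.98^2 ≈ -5.33
i=3: S_3 = -1.36 * 1.98^3 ≈ -10.56
i=4: S_4 = -1.36 * 1.98^4 ≈ -20.9
i=5: S_5 = -1.36 * 1.98^5 ≈ -41.39
The first 6 terms are: [-1.36, -2.69, -5.33, -10.56, -20.9, -41.39]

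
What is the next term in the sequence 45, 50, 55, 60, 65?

Differences: 50 - 45 = 5
This is an arithmetic sequence with common difference d = 5.
Next term = 65 + 5 = 70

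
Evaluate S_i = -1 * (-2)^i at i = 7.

S_7 = -1 * (-2)^7 = -1 * -128 = 128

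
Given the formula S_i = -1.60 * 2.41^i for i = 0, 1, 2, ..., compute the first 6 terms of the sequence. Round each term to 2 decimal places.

This is a geometric sequence.
i=0: S_0 = -1.6 * 2.41^0 = -1.6
i=1: S_1 = -1.6 * 2.41^1 ≈ -3.86
i=2: S_2 = -1.6 * 2.41^2 ≈ -9.29
i=3: S_3 = -1.6 * 2.41^3 ≈ -22.4
i=4: S_4 = -1.6 * 2.41^4 ≈ -53.97
i=5: S_5 = -1.6 * 2.41^5 ≈ -130.08
The first 6 terms are: [-1.6, -3.86, -9.29, -22.4, -53.97, -130.08]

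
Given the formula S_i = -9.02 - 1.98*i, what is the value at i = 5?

S_5 = -9.02 + -1.98*5 = -9.02 + -9.9 = -18.92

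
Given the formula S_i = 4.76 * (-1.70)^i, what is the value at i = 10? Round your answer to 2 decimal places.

S_10 = 4.76 * (-1.7)^10 ≈ 4.76 * 201.5994 ≈ 959.61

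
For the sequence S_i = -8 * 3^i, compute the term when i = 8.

S_8 = -8 * 3^8 = -8 * 6561 = -52488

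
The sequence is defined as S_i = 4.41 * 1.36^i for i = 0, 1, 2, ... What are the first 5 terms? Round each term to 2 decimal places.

This is a geometric sequence.
i=0: S_0 = 4.41 * 1.36^0 = 4.41
i=1: S_1 = 4.41 * 1.36^1 ≈ 6.0
i=2: S_2 = 4.41 * 1.36^2 ≈ 8.16
i=3: S_3 = 4.41 * 1.36^3 ≈ 11.09
i=4: S_4 = 4.41 * 1.36^4 ≈ 15.09
The first 5 terms are: [4.41, 6.0, 8.16, 11.09, 15.09]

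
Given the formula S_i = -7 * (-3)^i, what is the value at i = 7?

S_7 = -7 * (-3)^7 = -7 * -2187 = 15309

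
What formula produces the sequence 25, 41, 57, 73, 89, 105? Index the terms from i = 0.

Check differences: 41 - 25 = 16
57 - 41 = 16
Common difference d = 16.
First term a = 25.
Formula: S_i = 25 + 16*i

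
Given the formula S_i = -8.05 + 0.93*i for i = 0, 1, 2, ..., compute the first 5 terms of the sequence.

This is an arithmetic sequence.
i=0: S_0 = -8.05 + 0.93*0 = -8.05
i=1: S_1 = -8.05 + 0.93*1 = -7.12
i=2: S_2 = -8.05 + 0.93*2 = -6.19
i=3: S_3 = -8.05 + 0.93*3 = -5.26
i=4: S_4 = -8.05 + 0.93*4 = -4.33
The first 5 terms are: [-8.05, -7.12, -6.19, -5.26, -4.33]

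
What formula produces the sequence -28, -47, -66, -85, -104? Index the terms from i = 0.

Check differences: -47 - -28 = -19
-66 - -47 = -19
Common difference d = -19.
First term a = -28.
Formula: S_i = -28 - 19*i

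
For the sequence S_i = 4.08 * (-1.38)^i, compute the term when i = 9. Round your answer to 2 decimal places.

S_9 = 4.08 * (-1.38)^9 ≈ 4.08 * -18.1515 ≈ -74.06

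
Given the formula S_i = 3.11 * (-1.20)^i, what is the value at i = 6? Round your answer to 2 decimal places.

S_6 = 3.11 * (-1.2)^6 ≈ 3.11 * 2.986 ≈ 9.29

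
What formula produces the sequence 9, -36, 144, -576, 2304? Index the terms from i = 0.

Check ratios: -36 / 9 = -4.0
Common ratio r = -4.
First term a = 9.
Formula: S_i = 9 * (-4)^i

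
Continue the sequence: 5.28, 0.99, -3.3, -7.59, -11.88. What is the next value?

Differences: 0.99 - 5.28 = -4.29
This is an arithmetic sequence with common difference d = -4.29.
Next term = -11.88 + -4.29 = -16.17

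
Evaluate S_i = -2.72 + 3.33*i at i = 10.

S_10 = -2.72 + 3.33*10 = -2.72 + 33.3 = 30.58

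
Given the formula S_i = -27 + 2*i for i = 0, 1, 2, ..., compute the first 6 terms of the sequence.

This is an arithmetic sequence.
i=0: S_0 = -27 + 2*0 = -27
i=1: S_1 = -27 + 2*1 = -25
i=2: S_2 = -27 + 2*2 = -23
i=3: S_3 = -27 + 2*3 = -21
i=4: S_4 = -27 + 2*4 = -19
i=5: S_5 = -27 + 2*5 = -17
The first 6 terms are: [-27, -25, -23, -21, -19, -17]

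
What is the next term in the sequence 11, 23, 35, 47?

Differences: 23 - 11 = 12
This is an arithmetic sequence with common difference d = 12.
Next term = 47 + 12 = 59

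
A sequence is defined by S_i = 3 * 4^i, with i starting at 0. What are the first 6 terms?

This is a geometric sequence.
i=0: S_0 = 3 * 4^0 = 3
i=1: S_1 = 3 * 4^1 = 12
i=2: S_2 = 3 * 4^2 = 48
i=3: S_3 = 3 * 4^3 = 192
i=4: S_4 = 3 * 4^4 = 768
i=5: S_5 = 3 * 4^5 = 3072
The first 6 terms are: [3, 12, 48, 192, 768, 3072]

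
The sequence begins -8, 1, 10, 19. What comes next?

Differences: 1 - -8 = 9
This is an arithmetic sequence with common difference d = 9.
Next term = 19 + 9 = 28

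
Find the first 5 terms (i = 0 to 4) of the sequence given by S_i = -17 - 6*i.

This is an arithmetic sequence.
i=0: S_0 = -17 + -6*0 = -17
i=1: S_1 = -17 + -6*1 = -23
i=2: S_2 = -17 + -6*2 = -29
i=3: S_3 = -17 + -6*3 = -35
i=4: S_4 = -17 + -6*4 = -41
The first 5 terms are: [-17, -23, -29, -35, -41]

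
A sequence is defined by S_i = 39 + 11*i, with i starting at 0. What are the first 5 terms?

This is an arithmetic sequence.
i=0: S_0 = 39 + 11*0 = 39
i=1: S_1 = 39 + 11*1 = 50
i=2: S_2 = 39 + 11*2 = 61
i=3: S_3 = 39 + 11*3 = 72
i=4: S_4 = 39 + 11*4 = 83
The first 5 terms are: [39, 50, 61, 72, 83]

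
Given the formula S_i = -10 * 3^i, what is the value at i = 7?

S_7 = -10 * 3^7 = -10 * 2187 = -21870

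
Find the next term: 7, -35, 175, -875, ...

Ratios: -35 / 7 = -5.0
This is a geometric sequence with common ratio r = -5.
Next term = -875 * -5 = 4375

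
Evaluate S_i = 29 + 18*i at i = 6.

S_6 = 29 + 18*6 = 29 + 108 = 137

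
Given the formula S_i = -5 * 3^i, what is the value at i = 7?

S_7 = -5 * 3^7 = -5 * 2187 = -10935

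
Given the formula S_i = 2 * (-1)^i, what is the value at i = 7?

S_7 = 2 * (-1)^7 = 2 * -1 = -2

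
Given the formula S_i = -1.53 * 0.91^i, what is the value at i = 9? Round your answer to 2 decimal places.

S_9 = -1.53 * 0.91^9 ≈ -1.53 * 0.4279 ≈ -0.65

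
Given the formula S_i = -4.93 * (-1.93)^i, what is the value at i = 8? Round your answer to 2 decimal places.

S_8 = -4.93 * (-1.93)^8 ≈ -4.93 * 192.5123 ≈ -949.09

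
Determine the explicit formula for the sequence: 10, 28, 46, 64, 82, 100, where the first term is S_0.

Check differences: 28 - 10 = 18
46 - 28 = 18
Common difference d = 18.
First term a = 10.
Formula: S_i = 10 + 18*i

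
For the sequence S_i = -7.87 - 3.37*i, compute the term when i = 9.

S_9 = -7.87 + -3.37*9 = -7.87 + -30.33 = -38.2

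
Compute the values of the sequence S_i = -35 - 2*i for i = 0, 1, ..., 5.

This is an arithmetic sequence.
i=0: S_0 = -35 + -2*0 = -35
i=1: S_1 = -35 + -2*1 = -37
i=2: S_2 = -35 + -2*2 = -39
i=3: S_3 = -35 + -2*3 = -41
i=4: S_4 = -35 + -2*4 = -43
i=5: S_5 = -35 + -2*5 = -45
The first 6 terms are: [-35, -37, -39, -41, -43, -45]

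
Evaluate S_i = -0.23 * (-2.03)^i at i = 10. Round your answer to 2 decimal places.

S_10 = -0.23 * (-2.03)^10 ≈ -0.23 * 1188.3938 ≈ -273.33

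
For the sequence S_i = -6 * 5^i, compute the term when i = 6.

S_6 = -6 * 5^6 = -6 * 15625 = -93750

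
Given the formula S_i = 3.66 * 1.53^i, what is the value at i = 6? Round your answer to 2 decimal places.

S_6 = 3.66 * 1.53^6 ≈ 3.66 * 12.8277 ≈ 46.95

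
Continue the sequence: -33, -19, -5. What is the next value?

Differences: -19 - -33 = 14
This is an arithmetic sequence with common difference d = 14.
Next term = -5 + 14 = 9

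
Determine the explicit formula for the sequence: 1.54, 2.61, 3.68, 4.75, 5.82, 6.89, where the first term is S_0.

Check differences: 2.61 - 1.54 = 1.07
3.68 - 2.61 = 1.07
Common difference d = 1.07.
First term a = 1.54.
Formula: S_i = 1.54 + 1.07*i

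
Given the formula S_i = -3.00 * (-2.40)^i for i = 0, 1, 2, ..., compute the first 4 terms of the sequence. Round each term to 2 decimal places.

This is a geometric sequence.
i=0: S_0 = -3.0 * (-2.4)^0 = -3.0
i=1: S_1 = -3.0 * (-2.4)^1 = 7.2
i=2: S_2 = -3.0 * (-2.4)^2 = -17.28
i=3: S_3 = -3.0 * (-2.4)^3 ≈ 41.47
The first 4 terms are: [-3.0, 7.2, -17.28, 41.47]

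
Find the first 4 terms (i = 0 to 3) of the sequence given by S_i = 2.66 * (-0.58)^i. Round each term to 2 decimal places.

This is a geometric sequence.
i=0: S_0 = 2.66 * (-0.58)^0 = 2.66
i=1: S_1 = 2.66 * (-0.58)^1 ≈ -1.54
i=2: S_2 = 2.66 * (-0.58)^2 ≈ 0.89
i=3: S_3 = 2.66 * (-0.58)^3 ≈ -0.52
The first 4 terms are: [2.66, -1.54, 0.89, -0.52]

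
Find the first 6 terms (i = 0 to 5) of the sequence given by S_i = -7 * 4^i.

This is a geometric sequence.
i=0: S_0 = -7 * 4^0 = -7
i=1: S_1 = -7 * 4^1 = -28
i=2: S_2 = -7 * 4^2 = -112
i=3: S_3 = -7 * 4^3 = -448
i=4: S_4 = -7 * 4^4 = -1792
i=5: S_5 = -7 * 4^5 = -7168
The first 6 terms are: [-7, -28, -112, -448, -1792, -7168]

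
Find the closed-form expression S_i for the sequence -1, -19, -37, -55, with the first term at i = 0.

Check differences: -19 - -1 = -18
-37 - -19 = -18
Common difference d = -18.
First term a = -1.
Formula: S_i = -1 - 18*i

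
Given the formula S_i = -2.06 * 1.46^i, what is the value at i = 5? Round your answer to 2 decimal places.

S_5 = -2.06 * 1.46^5 ≈ -2.06 * 6.6338 ≈ -13.67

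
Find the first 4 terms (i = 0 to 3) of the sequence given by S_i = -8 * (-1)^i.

This is a geometric sequence.
i=0: S_0 = -8 * (-1)^0 = -8
i=1: S_1 = -8 * (-1)^1 = 8
i=2: S_2 = -8 * (-1)^2 = -8
i=3: S_3 = -8 * (-1)^3 = 8
The first 4 terms are: [-8, 8, -8, 8]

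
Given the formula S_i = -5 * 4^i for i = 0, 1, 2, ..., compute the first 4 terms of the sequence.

This is a geometric sequence.
i=0: S_0 = -5 * 4^0 = -5
i=1: S_1 = -5 * 4^1 = -20
i=2: S_2 = -5 * 4^2 = -80
i=3: S_3 = -5 * 4^3 = -320
The first 4 terms are: [-5, -20, -80, -320]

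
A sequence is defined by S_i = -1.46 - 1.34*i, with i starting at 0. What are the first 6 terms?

This is an arithmetic sequence.
i=0: S_0 = -1.46 + -1.34*0 = -1.46
i=1: S_1 = -1.46 + -1.34*1 = -2.8
i=2: S_2 = -1.46 + -1.34*2 = -4.14
i=3: S_3 = -1.46 + -1.34*3 = -5.48
i=4: S_4 = -1.46 + -1.34*4 = -6.82
i=5: S_5 = -1.46 + -1.34*5 = -8.16
The first 6 terms are: [-1.46, -2.8, -4.14, -5.48, -6.82, -8.16]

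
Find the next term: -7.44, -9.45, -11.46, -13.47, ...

Differences: -9.45 - -7.44 = -2.01
This is an arithmetic sequence with common difference d = -2.01.
Next term = -13.47 + -2.01 = -15.48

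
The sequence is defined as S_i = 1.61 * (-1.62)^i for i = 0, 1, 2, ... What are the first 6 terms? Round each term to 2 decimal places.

This is a geometric sequence.
i=0: S_0 = 1.61 * (-1.62)^0 = 1.61
i=1: S_1 = 1.61 * (-1.62)^1 ≈ -2.61
i=2: S_2 = 1.61 * (-1.62)^2 ≈ 4.23
i=3: S_3 = 1.61 * (-1.62)^3 ≈ -6.84
i=4: S_4 = 1.61 * (-1.62)^4 ≈ 11.09
i=5: S_5 = 1.61 * (-1.62)^5 ≈ -17.96
The first 6 terms are: [1.61, -2.61, 4.23, -6.84, 11.09, -17.96]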